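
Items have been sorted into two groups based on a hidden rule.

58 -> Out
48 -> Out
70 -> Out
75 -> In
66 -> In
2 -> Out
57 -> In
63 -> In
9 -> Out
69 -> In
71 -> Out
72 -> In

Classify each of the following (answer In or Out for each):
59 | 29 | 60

Out, Out, In

The distinguishing property — multiple of 3 AND at least 57 — holds for all the 'In' cases and none of the 'Out' cases.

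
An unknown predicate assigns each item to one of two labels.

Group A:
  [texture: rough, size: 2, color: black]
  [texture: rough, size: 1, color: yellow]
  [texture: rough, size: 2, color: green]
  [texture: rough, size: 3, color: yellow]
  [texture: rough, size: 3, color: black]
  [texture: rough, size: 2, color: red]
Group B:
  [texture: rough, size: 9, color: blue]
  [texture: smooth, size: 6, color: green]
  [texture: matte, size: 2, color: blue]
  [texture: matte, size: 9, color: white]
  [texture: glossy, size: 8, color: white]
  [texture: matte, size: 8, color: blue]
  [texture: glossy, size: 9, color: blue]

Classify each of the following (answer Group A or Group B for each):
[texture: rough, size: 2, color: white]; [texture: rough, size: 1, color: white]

Group A, Group A

Rule: texture is rough AND size ≤ 3. This holds for each 'Group A' example and fails for each 'Group B' one.
[texture: rough, size: 2, color: white] → texture is rough, size = 2 → Group A.
[texture: rough, size: 1, color: white] → texture is rough, size = 1 → Group A.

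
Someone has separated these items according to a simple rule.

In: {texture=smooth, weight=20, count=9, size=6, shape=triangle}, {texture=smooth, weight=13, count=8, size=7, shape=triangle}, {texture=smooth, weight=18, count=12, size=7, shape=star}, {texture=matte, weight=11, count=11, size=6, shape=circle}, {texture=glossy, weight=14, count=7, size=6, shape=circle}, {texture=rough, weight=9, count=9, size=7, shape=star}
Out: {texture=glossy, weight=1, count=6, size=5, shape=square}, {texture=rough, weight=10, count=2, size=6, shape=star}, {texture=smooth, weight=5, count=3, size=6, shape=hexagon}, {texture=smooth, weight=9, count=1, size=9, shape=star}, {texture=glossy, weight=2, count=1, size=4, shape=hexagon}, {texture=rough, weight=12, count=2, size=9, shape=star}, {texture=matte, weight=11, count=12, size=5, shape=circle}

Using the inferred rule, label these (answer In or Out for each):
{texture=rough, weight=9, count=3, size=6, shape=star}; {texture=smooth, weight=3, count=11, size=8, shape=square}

Every 'In' example satisfies: count ≥ 6 AND size ≥ 6. None of the 'Out' examples do.

Out, In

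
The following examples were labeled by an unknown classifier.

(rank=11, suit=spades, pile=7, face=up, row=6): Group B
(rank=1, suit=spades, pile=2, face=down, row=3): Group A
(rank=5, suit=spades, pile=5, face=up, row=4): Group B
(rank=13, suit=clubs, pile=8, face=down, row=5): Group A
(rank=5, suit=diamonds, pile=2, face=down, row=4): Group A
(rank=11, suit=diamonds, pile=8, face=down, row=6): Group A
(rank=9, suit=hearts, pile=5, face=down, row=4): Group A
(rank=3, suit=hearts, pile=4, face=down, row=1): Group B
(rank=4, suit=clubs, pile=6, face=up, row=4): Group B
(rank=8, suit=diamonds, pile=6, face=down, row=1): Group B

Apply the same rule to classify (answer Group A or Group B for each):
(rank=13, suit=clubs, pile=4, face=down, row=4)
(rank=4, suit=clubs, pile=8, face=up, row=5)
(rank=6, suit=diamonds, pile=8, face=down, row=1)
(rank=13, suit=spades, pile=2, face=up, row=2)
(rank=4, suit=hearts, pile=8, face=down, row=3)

The classifier is using: face is down AND row ≥ 3.
(rank=13, suit=clubs, pile=4, face=down, row=4) → face is down, row = 4 → Group A. (rank=4, suit=clubs, pile=8, face=up, row=5) → face is up, row = 5 → Group B. (rank=6, suit=diamonds, pile=8, face=down, row=1) → face is down, row = 1 → Group B. (rank=13, suit=spades, pile=2, face=up, row=2) → face is up, row = 2 → Group B. (rank=4, suit=hearts, pile=8, face=down, row=3) → face is down, row = 3 → Group A.

Group A, Group B, Group B, Group B, Group A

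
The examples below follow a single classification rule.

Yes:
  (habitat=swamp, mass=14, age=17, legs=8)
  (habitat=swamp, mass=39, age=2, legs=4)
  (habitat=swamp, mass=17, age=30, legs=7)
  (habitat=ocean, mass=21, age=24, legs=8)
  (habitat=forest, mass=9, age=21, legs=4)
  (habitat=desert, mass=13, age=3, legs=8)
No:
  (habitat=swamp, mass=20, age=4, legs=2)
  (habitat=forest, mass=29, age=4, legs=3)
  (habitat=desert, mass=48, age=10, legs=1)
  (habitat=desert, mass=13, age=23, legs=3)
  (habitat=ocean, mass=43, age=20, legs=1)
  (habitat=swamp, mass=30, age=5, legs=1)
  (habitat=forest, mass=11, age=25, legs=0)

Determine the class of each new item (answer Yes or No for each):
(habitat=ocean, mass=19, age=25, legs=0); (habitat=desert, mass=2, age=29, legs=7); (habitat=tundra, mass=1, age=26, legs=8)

The simplest hypothesis consistent with all the labels is: legs ≥ 4.

No, Yes, Yes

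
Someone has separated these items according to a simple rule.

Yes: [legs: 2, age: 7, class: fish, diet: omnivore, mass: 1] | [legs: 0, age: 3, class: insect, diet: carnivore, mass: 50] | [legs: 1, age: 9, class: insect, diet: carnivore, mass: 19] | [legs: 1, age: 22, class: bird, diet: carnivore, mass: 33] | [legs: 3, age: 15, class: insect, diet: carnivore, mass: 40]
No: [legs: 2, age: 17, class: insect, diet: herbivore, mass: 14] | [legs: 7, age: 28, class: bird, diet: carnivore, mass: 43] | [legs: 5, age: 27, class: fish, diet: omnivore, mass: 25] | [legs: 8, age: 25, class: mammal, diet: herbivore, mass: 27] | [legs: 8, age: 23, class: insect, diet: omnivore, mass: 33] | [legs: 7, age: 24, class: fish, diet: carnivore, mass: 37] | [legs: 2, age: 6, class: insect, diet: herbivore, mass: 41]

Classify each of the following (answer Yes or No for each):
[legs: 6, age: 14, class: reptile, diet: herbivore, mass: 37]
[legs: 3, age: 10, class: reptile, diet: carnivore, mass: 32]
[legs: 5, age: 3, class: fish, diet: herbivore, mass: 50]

No, Yes, No

'Yes' ⟺ diet is not herbivore AND age ≤ 22.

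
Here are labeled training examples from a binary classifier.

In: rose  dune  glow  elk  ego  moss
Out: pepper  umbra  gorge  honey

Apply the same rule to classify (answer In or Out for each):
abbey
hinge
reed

The simplest hypothesis consistent with all the labels is: length ≤ 4.
abbey → length 5 → Out. hinge → length 5 → Out. reed → length 4 → In.

Out, Out, In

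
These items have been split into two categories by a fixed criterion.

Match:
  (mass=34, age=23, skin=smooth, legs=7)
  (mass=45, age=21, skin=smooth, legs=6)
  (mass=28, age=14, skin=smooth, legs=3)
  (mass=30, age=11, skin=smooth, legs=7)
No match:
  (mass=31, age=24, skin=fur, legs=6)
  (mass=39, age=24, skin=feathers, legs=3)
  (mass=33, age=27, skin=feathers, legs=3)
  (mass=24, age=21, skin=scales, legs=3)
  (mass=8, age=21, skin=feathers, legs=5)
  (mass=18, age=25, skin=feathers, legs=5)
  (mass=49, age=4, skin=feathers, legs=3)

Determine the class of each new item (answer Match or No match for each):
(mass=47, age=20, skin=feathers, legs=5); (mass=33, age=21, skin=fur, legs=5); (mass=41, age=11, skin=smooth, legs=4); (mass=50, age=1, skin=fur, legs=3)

No match, No match, Match, No match

One predicate separates the groups cleanly: skin is smooth.
(mass=47, age=20, skin=feathers, legs=5): skin is feathers, does not fit → No match.
(mass=33, age=21, skin=fur, legs=5): skin is fur, does not fit → No match.
(mass=41, age=11, skin=smooth, legs=4): skin is smooth, matches → Match.
(mass=50, age=1, skin=fur, legs=3): skin is fur, does not fit → No match.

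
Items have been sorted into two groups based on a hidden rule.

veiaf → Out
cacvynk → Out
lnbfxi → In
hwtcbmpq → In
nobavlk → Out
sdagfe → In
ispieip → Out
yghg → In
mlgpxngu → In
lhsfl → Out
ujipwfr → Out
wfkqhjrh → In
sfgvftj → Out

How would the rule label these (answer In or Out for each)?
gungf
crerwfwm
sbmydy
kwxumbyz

Out, In, In, In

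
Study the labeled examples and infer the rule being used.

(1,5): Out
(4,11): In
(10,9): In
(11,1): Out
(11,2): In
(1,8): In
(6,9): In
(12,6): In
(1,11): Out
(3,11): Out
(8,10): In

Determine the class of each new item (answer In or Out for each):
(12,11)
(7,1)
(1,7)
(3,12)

In, Out, Out, In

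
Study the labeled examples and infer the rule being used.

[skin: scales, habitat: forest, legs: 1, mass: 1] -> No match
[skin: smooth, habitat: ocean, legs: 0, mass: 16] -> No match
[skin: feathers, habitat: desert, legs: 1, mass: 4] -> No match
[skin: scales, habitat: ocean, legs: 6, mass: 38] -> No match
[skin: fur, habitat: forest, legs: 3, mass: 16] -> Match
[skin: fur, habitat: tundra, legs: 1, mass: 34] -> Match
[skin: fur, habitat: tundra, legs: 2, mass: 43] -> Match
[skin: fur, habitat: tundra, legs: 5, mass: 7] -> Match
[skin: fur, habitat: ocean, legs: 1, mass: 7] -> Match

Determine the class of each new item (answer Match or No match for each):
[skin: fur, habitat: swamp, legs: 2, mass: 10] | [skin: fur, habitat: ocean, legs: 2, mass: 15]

Match, Match

Looking at the examples, the only property every 'Match' case has and every 'No match' case lacks is: skin is fur.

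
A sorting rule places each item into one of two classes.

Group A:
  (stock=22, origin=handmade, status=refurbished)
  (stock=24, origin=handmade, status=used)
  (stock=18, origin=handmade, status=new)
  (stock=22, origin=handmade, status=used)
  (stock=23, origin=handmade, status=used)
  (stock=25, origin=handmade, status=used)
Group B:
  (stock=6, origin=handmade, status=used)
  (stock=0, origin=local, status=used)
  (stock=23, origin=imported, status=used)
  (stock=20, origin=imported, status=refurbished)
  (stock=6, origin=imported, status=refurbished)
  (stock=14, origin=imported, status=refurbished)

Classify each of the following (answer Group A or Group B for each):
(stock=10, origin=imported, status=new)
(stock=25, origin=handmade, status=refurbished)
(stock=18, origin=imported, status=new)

'Group A' ⟺ origin is handmade AND stock ≥ 14.
(stock=10, origin=imported, status=new) → origin is imported, stock = 10 → Group B. (stock=25, origin=handmade, status=refurbished) → origin is handmade, stock = 25 → Group A. (stock=18, origin=imported, status=new) → origin is imported, stock = 18 → Group B.

Group B, Group A, Group B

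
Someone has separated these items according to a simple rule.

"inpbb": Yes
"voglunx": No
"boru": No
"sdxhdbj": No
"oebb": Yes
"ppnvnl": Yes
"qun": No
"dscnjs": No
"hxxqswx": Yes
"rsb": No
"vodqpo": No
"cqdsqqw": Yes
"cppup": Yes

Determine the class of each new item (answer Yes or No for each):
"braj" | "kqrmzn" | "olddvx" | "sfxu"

'Yes' ⟺ has a double letter.

No, No, Yes, No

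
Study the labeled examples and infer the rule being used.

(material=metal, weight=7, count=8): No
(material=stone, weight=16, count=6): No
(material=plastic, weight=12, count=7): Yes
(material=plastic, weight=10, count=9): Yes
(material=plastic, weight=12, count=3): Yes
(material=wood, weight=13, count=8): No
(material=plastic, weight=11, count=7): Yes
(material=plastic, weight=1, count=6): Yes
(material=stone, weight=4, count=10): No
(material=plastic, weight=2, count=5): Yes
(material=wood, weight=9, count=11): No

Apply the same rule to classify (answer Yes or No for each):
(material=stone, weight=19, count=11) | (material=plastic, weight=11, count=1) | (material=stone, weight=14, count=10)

No, Yes, No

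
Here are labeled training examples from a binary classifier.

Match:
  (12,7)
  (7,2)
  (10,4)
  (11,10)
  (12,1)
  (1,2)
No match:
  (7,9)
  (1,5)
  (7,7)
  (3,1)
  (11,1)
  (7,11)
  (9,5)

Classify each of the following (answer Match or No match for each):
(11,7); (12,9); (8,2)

No match, Match, Match

Looking at the examples, the only property every 'Match' case has and every 'No match' case lacks is: product is even.
(11,7): 11·7 = 77 — doesn't match, so No match. (12,9): 12·9 = 108 — checks out, so Match. (8,2): 8·2 = 16 — checks out, so Match.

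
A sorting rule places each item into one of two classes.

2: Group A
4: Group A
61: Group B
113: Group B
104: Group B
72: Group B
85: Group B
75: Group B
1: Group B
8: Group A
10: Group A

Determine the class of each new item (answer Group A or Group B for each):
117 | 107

The common property of the 'Group A' items is: even AND at most 10. No 'Group B' item has it.
117: 117 is odd, 117 > 10 — fails the rule, so Group B.
107: 107 is odd, 107 > 10 — fails the rule, so Group B.

Group B, Group B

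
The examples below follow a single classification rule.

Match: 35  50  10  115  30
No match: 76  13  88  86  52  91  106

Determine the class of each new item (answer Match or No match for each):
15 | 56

The distinguishing property — multiple of 5 — holds for all the 'Match' cases and none of the 'No match' cases.
15: 15 = 5·3, has this property → Match. 56: 56 = 5·11 + 1, does not satisfy this → No match.

Match, No match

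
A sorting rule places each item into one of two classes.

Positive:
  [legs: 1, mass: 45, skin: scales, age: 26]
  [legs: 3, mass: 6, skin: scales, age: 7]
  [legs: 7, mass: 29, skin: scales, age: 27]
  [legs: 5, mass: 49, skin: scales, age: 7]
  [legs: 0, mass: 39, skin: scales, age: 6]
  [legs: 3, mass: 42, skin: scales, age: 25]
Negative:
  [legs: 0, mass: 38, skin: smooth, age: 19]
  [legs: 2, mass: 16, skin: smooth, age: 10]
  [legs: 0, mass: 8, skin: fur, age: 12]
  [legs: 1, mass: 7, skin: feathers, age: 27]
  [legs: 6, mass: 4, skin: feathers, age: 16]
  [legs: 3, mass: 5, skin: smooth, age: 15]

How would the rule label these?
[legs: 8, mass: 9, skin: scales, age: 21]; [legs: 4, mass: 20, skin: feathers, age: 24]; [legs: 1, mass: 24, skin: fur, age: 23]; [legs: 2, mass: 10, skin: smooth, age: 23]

Positive, Negative, Negative, Negative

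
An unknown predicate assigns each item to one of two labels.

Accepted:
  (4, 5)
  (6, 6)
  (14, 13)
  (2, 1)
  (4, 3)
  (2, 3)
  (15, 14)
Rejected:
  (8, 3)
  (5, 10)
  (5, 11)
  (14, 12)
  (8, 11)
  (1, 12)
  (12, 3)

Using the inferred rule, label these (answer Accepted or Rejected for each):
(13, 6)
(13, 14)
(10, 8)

Rejected, Accepted, Rejected

One predicate separates the groups cleanly: |first − second| ≤ 1.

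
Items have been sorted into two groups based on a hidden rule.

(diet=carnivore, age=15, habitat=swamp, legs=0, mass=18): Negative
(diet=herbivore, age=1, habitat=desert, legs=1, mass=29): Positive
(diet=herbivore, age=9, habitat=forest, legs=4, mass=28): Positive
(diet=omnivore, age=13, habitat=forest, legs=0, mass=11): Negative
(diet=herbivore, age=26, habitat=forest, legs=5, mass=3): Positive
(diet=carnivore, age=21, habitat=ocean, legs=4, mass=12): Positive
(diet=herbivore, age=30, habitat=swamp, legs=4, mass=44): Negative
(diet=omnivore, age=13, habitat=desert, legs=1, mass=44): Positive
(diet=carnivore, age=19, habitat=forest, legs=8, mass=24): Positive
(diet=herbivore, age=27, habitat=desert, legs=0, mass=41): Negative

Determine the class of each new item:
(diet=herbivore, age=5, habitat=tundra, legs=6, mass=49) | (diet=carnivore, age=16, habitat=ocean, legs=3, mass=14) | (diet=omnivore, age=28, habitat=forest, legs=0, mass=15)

Rule: legs ≥ 1 AND age ≤ 26. This holds for each 'Positive' example and fails for each 'Negative' one.
(diet=herbivore, age=5, habitat=tundra, legs=6, mass=49) → legs = 6, age = 5 → Positive. (diet=carnivore, age=16, habitat=ocean, legs=3, mass=14) → legs = 3, age = 16 → Positive. (diet=omnivore, age=28, habitat=forest, legs=0, mass=15) → legs = 0, age = 28 → Negative.

Positive, Positive, Negative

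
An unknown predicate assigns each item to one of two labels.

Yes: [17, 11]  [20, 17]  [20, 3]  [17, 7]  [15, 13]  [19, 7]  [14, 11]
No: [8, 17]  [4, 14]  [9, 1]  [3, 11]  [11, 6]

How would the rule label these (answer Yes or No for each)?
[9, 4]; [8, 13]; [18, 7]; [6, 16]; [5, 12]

No, No, Yes, No, No

The pattern is that an item is 'Yes' exactly when: first ≥ 13.
[9, 4] — first 9, hence No. [8, 13] — first 8, hence No. [18, 7] — first 18, hence Yes. [6, 16] — first 6, hence No. [5, 12] — first 5, hence No.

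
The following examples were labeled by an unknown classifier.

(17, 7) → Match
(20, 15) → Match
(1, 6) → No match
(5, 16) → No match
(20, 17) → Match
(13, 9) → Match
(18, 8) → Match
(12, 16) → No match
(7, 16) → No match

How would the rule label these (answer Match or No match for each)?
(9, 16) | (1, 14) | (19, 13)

No match, No match, Match

The rule appears to be: first > second.
(9, 16): 9 < 16 — doesn't match, so No match.
(1, 14): 1 < 14 — doesn't match, so No match.
(19, 13): 19 > 13 — satisfies this, so Match.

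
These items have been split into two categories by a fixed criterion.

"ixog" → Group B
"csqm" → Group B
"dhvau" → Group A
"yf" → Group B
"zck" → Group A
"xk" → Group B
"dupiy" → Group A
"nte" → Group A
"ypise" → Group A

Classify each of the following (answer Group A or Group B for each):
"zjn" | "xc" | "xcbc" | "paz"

Group A, Group B, Group B, Group A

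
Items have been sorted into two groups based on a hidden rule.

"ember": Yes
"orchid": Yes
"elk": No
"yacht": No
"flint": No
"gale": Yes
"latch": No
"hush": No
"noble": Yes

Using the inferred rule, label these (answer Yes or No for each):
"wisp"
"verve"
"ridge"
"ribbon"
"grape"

The simplest hypothesis consistent with all the labels is: has ≥ 2 vowels.
"wisp": 1 vowel, lacks this property → No. "verve": 2 vowels, passes → Yes. "ridge": 2 vowels, passes → Yes. "ribbon": 2 vowels, passes → Yes. "grape": 2 vowels, passes → Yes.

No, Yes, Yes, Yes, Yes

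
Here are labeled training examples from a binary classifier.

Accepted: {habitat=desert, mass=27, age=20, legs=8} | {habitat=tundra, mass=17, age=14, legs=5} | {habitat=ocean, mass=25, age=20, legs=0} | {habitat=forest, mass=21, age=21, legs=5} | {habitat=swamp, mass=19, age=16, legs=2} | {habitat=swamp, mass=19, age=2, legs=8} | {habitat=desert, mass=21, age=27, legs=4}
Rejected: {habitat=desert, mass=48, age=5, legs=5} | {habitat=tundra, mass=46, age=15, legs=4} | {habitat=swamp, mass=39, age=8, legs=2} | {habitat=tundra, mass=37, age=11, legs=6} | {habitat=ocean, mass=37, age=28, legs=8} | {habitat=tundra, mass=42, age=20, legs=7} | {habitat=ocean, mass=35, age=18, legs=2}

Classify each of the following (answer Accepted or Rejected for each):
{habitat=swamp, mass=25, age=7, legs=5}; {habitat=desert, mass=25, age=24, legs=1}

Accepted, Accepted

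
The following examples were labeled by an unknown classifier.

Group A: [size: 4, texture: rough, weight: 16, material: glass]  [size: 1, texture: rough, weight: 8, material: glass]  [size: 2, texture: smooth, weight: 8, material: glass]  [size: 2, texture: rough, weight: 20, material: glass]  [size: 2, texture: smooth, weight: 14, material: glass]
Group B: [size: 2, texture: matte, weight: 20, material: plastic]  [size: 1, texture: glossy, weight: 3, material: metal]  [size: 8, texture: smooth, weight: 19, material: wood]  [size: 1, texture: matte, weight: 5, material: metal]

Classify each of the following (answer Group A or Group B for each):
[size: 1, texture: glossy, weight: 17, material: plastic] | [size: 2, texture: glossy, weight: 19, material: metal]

The rule appears to be: material is glass.
[size: 1, texture: glossy, weight: 17, material: plastic]: Group B (material is plastic). [size: 2, texture: glossy, weight: 19, material: metal]: Group B (material is metal).

Group B, Group B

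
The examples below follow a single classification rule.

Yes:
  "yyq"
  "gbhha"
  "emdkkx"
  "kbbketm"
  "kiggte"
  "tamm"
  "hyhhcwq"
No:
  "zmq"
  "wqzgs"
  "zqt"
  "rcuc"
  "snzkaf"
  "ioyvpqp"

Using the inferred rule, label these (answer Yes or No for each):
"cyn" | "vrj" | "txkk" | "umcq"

No, No, Yes, No

All 'Yes' examples share one property — has a double letter — and every 'No' example lacks it.
"cyn" → no doubled letter → No.
"vrj" → no doubled letter → No.
"txkk" → 'kk' doubled → Yes.
"umcq" → no doubled letter → No.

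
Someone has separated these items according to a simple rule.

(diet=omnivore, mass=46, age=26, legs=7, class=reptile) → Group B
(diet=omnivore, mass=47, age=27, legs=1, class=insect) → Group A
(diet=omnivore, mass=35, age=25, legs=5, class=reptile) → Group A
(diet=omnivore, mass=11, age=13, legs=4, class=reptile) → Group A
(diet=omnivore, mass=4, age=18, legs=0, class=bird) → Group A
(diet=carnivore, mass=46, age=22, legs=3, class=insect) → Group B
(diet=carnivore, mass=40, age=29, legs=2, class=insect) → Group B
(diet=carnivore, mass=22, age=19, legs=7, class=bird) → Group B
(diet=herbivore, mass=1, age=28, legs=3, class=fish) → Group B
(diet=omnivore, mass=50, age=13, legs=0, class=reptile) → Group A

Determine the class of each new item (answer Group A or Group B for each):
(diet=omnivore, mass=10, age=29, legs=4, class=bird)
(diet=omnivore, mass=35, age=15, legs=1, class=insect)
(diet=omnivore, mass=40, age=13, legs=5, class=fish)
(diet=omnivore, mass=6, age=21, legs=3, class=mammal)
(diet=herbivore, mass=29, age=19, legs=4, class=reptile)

Group A, Group A, Group A, Group A, Group B

One predicate separates the groups cleanly: diet is omnivore AND legs ≤ 5.
(diet=omnivore, mass=10, age=29, legs=4, class=bird): Group A (diet is omnivore, legs = 4). (diet=omnivore, mass=35, age=15, legs=1, class=insect): Group A (diet is omnivore, legs = 1). (diet=omnivore, mass=40, age=13, legs=5, class=fish): Group A (diet is omnivore, legs = 5). (diet=omnivore, mass=6, age=21, legs=3, class=mammal): Group A (diet is omnivore, legs = 3). (diet=herbivore, mass=29, age=19, legs=4, class=reptile): Group B (diet is herbivore, legs = 4).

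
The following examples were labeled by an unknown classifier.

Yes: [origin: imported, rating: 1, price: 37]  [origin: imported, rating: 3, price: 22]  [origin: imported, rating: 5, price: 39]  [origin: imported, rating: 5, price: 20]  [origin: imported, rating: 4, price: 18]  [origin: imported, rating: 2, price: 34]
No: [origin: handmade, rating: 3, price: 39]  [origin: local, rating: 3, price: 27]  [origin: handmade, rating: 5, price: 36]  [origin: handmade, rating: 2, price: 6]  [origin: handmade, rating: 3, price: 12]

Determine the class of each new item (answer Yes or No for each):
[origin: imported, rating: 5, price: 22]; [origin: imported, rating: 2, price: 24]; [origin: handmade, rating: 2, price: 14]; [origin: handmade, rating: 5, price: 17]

Yes, Yes, No, No

The pattern is that an item is 'Yes' exactly when: origin is imported.
Yes: [origin: imported, rating: 5, price: 22], since origin is imported.
Yes: [origin: imported, rating: 2, price: 24], since origin is imported.
No: [origin: handmade, rating: 2, price: 14], since origin is handmade.
No: [origin: handmade, rating: 5, price: 17], since origin is handmade.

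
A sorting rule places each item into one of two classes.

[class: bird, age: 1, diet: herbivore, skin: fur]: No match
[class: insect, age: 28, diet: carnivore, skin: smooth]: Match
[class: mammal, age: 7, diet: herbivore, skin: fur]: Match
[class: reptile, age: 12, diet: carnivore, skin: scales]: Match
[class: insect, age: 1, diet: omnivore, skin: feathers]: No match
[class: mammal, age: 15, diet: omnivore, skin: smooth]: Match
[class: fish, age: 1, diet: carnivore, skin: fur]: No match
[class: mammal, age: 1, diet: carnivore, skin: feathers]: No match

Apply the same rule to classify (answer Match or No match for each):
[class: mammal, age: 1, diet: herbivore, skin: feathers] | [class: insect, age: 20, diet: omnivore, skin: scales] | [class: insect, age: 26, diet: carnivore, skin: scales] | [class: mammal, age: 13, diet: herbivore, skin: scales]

No match, Match, Match, Match

Every 'Match' example satisfies: age ≥ 7. None of the 'No match' examples do.
[class: mammal, age: 1, diet: herbivore, skin: feathers]: No match (age = 1). [class: insect, age: 20, diet: omnivore, skin: scales]: Match (age = 20). [class: insect, age: 26, diet: carnivore, skin: scales]: Match (age = 26). [class: mammal, age: 13, diet: herbivore, skin: scales]: Match (age = 13).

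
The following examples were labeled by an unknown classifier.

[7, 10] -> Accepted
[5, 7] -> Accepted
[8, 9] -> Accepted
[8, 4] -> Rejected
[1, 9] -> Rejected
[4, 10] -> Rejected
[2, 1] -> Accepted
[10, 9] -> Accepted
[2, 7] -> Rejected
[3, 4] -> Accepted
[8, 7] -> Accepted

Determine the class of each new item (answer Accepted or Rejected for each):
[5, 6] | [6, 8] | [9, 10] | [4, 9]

Accepted, Accepted, Accepted, Rejected

One predicate separates the groups cleanly: |first − second| ≤ 3.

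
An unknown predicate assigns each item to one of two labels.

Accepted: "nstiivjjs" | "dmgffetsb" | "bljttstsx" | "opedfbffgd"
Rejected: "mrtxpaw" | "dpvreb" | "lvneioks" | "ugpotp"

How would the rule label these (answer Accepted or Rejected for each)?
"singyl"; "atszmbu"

Rejected, Rejected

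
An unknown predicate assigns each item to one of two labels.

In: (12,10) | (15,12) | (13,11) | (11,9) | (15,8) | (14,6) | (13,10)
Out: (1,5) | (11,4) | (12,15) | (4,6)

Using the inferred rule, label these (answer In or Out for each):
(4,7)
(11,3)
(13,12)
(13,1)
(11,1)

The pattern is that an item is 'In' exactly when: first > second AND sum ≥ 20.
(4,7): 4 < 7, 4+7 = 11 — fails the rule, so Out. (11,3): 11 > 3, 11+3 = 14 — fails the rule, so Out. (13,12): 13 > 12, 13+12 = 25 — qualifies, so In. (13,1): 13 > 1, 13+1 = 14 — fails the rule, so Out. (11,1): 11 > 1, 11+1 = 12 — fails the rule, so Out.

Out, Out, In, Out, Out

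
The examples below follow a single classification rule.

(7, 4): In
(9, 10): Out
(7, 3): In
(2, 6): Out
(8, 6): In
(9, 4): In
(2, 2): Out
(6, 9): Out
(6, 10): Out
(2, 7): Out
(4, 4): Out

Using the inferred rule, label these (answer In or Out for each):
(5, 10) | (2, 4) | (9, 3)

Out, Out, In

The distinguishing property — first > second — holds for all the 'In' cases and none of the 'Out' cases.
Out: (5, 10), since 5 < 10. Out: (2, 4), since 2 < 4. In: (9, 3), since 9 > 3.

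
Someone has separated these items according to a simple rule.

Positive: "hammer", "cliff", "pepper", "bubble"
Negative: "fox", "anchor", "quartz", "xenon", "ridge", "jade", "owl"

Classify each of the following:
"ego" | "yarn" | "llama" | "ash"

Negative, Negative, Positive, Negative

A rule that fits every label: has a double letter — true of each 'Positive' example, false of each 'Negative' one.
"ego" — no doubled letter, hence Negative.
"yarn" — no doubled letter, hence Negative.
"llama" — 'll' doubled, hence Positive.
"ash" — no doubled letter, hence Negative.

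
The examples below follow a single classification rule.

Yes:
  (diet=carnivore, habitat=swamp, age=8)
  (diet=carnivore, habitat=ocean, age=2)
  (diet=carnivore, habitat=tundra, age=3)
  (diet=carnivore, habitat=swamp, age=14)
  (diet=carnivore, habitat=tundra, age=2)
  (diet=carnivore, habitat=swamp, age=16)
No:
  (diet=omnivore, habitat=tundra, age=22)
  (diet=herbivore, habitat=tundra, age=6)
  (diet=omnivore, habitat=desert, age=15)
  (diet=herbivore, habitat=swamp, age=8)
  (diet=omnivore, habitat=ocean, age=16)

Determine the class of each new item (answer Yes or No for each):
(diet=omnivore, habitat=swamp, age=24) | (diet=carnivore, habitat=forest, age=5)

Rule: diet is carnivore. This holds for each 'Yes' example and fails for each 'No' one.
No: (diet=omnivore, habitat=swamp, age=24), since diet is omnivore. Yes: (diet=carnivore, habitat=forest, age=5), since diet is carnivore.

No, Yes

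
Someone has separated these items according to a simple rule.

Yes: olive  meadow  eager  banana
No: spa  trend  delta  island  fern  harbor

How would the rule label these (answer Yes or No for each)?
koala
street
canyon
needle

Yes, No, No, Yes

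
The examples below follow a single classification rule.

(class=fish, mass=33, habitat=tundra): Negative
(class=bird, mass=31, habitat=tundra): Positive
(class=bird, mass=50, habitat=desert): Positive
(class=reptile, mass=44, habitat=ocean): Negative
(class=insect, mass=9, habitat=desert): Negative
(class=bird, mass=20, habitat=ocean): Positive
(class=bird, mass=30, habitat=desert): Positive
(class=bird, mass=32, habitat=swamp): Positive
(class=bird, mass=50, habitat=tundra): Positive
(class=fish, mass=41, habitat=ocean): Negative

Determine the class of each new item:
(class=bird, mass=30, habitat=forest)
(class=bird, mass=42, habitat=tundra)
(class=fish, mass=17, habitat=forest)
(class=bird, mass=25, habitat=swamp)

Positive, Positive, Negative, Positive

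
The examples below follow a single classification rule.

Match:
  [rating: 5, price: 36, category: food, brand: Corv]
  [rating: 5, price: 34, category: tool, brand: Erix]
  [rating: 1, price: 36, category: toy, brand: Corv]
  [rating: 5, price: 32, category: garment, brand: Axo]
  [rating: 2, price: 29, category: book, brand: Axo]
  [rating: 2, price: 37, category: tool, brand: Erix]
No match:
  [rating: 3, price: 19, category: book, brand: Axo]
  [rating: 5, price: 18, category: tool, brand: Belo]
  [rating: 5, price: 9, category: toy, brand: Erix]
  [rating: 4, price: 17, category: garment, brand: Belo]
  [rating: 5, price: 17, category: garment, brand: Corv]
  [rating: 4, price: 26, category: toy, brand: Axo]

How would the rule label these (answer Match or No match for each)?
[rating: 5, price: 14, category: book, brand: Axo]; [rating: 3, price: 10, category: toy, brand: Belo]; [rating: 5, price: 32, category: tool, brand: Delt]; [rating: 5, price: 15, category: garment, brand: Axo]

The classifier is using: price ≥ 29.

No match, No match, Match, No match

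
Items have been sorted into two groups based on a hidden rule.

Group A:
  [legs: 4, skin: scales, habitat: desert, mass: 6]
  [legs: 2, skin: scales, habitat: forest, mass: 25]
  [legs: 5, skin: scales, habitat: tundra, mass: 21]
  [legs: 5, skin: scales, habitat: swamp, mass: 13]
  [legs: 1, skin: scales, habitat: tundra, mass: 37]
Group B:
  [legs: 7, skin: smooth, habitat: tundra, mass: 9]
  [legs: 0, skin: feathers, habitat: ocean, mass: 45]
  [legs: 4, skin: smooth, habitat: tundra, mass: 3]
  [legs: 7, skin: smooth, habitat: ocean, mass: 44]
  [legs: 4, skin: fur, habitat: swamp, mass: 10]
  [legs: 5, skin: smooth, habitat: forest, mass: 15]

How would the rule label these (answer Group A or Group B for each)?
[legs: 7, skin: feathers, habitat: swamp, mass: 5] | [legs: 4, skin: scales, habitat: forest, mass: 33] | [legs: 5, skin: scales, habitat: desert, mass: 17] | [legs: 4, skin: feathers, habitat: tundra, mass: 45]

Group B, Group A, Group A, Group B

One predicate separates the groups cleanly: skin is scales.
[legs: 7, skin: feathers, habitat: swamp, mass: 5]: Group B (skin is feathers). [legs: 4, skin: scales, habitat: forest, mass: 33]: Group A (skin is scales). [legs: 5, skin: scales, habitat: desert, mass: 17]: Group A (skin is scales). [legs: 4, skin: feathers, habitat: tundra, mass: 45]: Group B (skin is feathers).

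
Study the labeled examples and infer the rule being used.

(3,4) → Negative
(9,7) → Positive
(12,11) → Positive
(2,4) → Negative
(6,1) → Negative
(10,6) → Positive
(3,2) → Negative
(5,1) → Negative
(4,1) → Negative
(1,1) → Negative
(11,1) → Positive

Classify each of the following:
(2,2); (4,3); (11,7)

Negative, Negative, Positive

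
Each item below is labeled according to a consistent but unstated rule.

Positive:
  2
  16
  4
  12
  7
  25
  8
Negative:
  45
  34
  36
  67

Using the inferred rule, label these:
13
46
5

The classifier is using: at most 25.
13: Positive (13 ≤ 25). 46: Negative (46 > 25). 5: Positive (5 ≤ 25).

Positive, Negative, Positive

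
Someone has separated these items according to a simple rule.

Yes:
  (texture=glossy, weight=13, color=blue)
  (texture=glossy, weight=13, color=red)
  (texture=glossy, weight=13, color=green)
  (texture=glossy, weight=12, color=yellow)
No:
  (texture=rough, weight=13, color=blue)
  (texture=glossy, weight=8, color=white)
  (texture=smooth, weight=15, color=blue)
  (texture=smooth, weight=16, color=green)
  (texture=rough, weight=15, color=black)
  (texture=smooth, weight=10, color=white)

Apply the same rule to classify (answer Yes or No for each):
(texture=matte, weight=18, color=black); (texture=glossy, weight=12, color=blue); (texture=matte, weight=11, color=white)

The rule appears to be: texture is glossy AND weight ≥ 10.
(texture=matte, weight=18, color=black): No (texture is matte, weight = 18).
(texture=glossy, weight=12, color=blue): Yes (texture is glossy, weight = 12).
(texture=matte, weight=11, color=white): No (texture is matte, weight = 11).

No, Yes, No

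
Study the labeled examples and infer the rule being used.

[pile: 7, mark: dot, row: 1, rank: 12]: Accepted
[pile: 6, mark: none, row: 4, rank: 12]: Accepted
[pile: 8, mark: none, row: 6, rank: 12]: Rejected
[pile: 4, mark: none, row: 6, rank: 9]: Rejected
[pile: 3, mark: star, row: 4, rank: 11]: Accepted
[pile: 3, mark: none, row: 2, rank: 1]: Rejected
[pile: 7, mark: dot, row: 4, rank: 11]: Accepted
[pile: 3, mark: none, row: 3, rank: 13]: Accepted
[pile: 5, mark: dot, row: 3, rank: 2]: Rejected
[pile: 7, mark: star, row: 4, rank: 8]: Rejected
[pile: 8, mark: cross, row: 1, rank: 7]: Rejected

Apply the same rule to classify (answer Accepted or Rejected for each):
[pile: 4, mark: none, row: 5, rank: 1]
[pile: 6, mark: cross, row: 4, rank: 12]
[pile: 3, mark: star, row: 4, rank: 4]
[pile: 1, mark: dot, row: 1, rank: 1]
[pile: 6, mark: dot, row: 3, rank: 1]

The pattern is that an item is 'Accepted' exactly when: row ≤ 4 AND rank ≥ 9.
[pile: 4, mark: none, row: 5, rank: 1]: row = 5, rank = 1, lacks this property → Rejected. [pile: 6, mark: cross, row: 4, rank: 12]: row = 4, rank = 12, meets the rule → Accepted. [pile: 3, mark: star, row: 4, rank: 4]: row = 4, rank = 4, lacks this property → Rejected. [pile: 1, mark: dot, row: 1, rank: 1]: row = 1, rank = 1, lacks this property → Rejected. [pile: 6, mark: dot, row: 3, rank: 1]: row = 3, rank = 1, lacks this property → Rejected.

Rejected, Accepted, Rejected, Rejected, Rejected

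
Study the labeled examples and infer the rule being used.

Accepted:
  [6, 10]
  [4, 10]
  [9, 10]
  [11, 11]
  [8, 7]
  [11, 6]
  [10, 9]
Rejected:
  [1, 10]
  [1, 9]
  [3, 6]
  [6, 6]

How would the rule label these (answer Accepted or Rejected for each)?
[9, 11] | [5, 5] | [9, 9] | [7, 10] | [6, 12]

Accepted, Rejected, Accepted, Accepted, Accepted

The pattern is that an item is 'Accepted' exactly when: sum ≥ 14.
[9, 11]: 9+11 = 20, qualifies → Accepted.
[5, 5]: 5+5 = 10, does not fit → Rejected.
[9, 9]: 9+9 = 18, qualifies → Accepted.
[7, 10]: 7+10 = 17, qualifies → Accepted.
[6, 12]: 6+12 = 18, qualifies → Accepted.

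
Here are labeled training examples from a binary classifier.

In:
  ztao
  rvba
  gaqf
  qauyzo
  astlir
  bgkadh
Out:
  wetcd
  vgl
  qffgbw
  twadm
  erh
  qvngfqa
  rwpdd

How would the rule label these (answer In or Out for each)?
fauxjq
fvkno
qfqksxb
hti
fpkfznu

In, Out, Out, Out, Out

Every 'In' example satisfies: even length AND contains 'a'. None of the 'Out' examples do.
fauxjq: length 6, has 'a' — fits, so In.
fvkno: length 5, no 'a' — does not satisfy this, so Out.
qfqksxb: length 7, no 'a' — does not satisfy this, so Out.
hti: length 3, no 'a' — does not satisfy this, so Out.
fpkfznu: length 7, no 'a' — does not satisfy this, so Out.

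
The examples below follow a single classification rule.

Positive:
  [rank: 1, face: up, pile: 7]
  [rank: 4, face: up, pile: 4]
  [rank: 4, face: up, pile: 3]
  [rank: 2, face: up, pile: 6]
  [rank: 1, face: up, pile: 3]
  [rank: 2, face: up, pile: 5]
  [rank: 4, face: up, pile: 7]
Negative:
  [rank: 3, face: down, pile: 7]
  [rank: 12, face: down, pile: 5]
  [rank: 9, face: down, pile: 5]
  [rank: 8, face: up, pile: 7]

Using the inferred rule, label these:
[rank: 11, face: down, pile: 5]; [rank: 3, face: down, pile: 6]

Negative, Negative

Rule: face is up AND rank ≤ 4. This holds for each 'Positive' example and fails for each 'Negative' one.
[rank: 11, face: down, pile: 5]: Negative (face is down, rank = 11).
[rank: 3, face: down, pile: 6]: Negative (face is down, rank = 3).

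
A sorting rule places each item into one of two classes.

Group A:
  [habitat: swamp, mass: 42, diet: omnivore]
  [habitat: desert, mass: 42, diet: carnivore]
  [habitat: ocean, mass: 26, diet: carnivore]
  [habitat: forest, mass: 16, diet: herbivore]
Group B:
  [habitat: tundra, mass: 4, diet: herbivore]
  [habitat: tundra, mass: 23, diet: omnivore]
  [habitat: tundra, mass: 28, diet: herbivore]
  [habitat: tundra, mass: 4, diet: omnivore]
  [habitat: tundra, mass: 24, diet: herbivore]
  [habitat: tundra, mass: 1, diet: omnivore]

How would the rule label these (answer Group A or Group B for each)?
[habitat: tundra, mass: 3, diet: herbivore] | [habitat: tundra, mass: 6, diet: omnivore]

Group B, Group B

Rule: habitat is not tundra. This holds for each 'Group A' example and fails for each 'Group B' one.
[habitat: tundra, mass: 3, diet: herbivore]: habitat is tundra, does not pass → Group B.
[habitat: tundra, mass: 6, diet: omnivore]: habitat is tundra, does not pass → Group B.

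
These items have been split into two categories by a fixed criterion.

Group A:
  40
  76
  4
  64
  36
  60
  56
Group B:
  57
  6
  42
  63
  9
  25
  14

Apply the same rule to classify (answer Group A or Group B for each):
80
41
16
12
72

Group A, Group B, Group A, Group A, Group A

The pattern is that an item is 'Group A' exactly when: multiple of 4.
80: 80 = 4·20 — matches, so Group A. 41: 41 = 4·10 + 1 — does not satisfy this, so Group B. 16: 16 = 4·4 — matches, so Group A. 12: 12 = 4·3 — matches, so Group A. 72: 72 = 4·18 — matches, so Group A.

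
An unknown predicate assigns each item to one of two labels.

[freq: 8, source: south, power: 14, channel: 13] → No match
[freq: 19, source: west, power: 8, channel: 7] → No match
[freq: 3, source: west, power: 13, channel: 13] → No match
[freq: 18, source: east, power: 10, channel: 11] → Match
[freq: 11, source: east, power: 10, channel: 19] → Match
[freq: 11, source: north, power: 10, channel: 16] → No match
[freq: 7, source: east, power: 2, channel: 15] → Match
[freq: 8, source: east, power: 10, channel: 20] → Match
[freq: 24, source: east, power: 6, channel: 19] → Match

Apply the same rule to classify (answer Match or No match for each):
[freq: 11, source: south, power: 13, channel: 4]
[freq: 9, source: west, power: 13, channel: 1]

No match, No match

'Match' ⟺ source is east.
[freq: 11, source: south, power: 13, channel: 4]: source is south, does not satisfy this → No match.
[freq: 9, source: west, power: 13, channel: 1]: source is west, does not satisfy this → No match.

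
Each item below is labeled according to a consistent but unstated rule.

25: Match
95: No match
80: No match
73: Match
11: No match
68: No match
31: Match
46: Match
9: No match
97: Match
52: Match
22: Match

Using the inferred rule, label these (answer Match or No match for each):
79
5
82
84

Match, No match, Match, No match

'Match' ⟺ ≡ 1 (mod 3).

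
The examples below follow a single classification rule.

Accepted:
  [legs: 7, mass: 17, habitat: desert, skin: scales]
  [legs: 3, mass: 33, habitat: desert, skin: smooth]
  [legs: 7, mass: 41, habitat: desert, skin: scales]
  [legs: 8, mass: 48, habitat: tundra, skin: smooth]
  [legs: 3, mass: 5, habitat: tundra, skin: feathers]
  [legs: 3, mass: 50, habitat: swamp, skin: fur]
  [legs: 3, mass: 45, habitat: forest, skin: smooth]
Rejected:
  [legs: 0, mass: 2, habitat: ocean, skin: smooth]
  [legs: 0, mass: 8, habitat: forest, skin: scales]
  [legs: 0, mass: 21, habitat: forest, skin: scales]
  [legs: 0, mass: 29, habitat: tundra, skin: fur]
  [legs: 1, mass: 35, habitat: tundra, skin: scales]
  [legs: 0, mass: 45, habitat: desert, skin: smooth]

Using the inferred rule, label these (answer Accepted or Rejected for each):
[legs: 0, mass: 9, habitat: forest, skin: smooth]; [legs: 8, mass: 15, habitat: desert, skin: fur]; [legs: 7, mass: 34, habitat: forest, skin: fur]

A rule that fits every label: legs ≥ 3 — true of each 'Accepted' example, false of each 'Rejected' one.
[legs: 0, mass: 9, habitat: forest, skin: smooth]: Rejected (legs = 0). [legs: 8, mass: 15, habitat: desert, skin: fur]: Accepted (legs = 8). [legs: 7, mass: 34, habitat: forest, skin: fur]: Accepted (legs = 7).

Rejected, Accepted, Accepted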